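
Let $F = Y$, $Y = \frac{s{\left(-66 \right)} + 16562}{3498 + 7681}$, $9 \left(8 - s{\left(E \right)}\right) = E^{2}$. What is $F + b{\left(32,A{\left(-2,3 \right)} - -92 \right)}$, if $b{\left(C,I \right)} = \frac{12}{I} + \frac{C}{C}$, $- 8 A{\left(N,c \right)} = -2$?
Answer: $\frac{504637}{196431} \approx 2.569$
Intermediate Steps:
$s{\left(E \right)} = 8 - \frac{E^{2}}{9}$
$A{\left(N,c \right)} = \frac{1}{4}$ ($A{\left(N,c \right)} = \left(- \frac{1}{8}\right) \left(-2\right) = \frac{1}{4}$)
$Y = \frac{2298}{1597}$ ($Y = \frac{\left(8 - \frac{\left(-66\right)^{2}}{9}\right) + 16562}{3498 + 7681} = \frac{\left(8 - 484\right) + 16562}{11179} = \left(\left(8 - 484\right) + 16562\right) \frac{1}{11179} = \left(-476 + 16562\right) \frac{1}{11179} = 16086 \cdot \frac{1}{11179} = \frac{2298}{1597} \approx 1.4389$)
$b{\left(C,I \right)} = 1 + \frac{12}{I}$ ($b{\left(C,I \right)} = \frac{12}{I} + 1 = 1 + \frac{12}{I}$)
$F = \frac{2298}{1597} \approx 1.4389$
$F + b{\left(32,A{\left(-2,3 \right)} - -92 \right)} = \frac{2298}{1597} + \frac{12 + \left(\frac{1}{4} - -92\right)}{\frac{1}{4} - -92} = \frac{2298}{1597} + \frac{12 + \left(\frac{1}{4} + 92\right)}{\frac{1}{4} + 92} = \frac{2298}{1597} + \frac{12 + \frac{369}{4}}{\frac{369}{4}} = \frac{2298}{1597} + \frac{4}{369} \cdot \frac{417}{4} = \frac{2298}{1597} + \frac{139}{123} = \frac{504637}{196431}$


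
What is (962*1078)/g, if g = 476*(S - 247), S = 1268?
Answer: 37037/17357 ≈ 2.1338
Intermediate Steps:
g = 485996 (g = 476*(1268 - 247) = 476*1021 = 485996)
(962*1078)/g = (962*1078)/485996 = 1037036*(1/485996) = 37037/17357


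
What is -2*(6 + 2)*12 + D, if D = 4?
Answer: -188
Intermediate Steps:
-2*(6 + 2)*12 + D = -2*(6 + 2)*12 + 4 = -2*8*12 + 4 = -16*12 + 4 = -192 + 4 = -188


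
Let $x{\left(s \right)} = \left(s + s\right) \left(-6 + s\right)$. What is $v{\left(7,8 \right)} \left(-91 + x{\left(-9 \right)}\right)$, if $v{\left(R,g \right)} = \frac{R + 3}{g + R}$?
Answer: $\frac{358}{3} \approx 119.33$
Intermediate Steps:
$v{\left(R,g \right)} = \frac{3 + R}{R + g}$
$x{\left(s \right)} = 2 s \left(-6 + s\right)$
$v{\left(7,8 \right)} \left(-91 + x{\left(-9 \right)}\right) = \frac{3 + 7}{7 + 8} \left(-91 + 2 \left(-9\right) \left(-6 - 9\right)\right) = \frac{1}{15} \cdot 10 \left(-91 + 2 \left(-9\right) \left(-15\right)\right) = \frac{1}{15} \cdot 10 \left(-91 + 270\right) = \frac{2}{3} \cdot 179 = \frac{358}{3}$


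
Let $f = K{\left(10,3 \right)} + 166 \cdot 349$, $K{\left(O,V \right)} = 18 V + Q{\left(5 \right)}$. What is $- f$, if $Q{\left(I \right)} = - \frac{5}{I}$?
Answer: $-57987$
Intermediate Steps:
$K{\left(O,V \right)} = -1 + 18 V$ ($K{\left(O,V \right)} = 18 V - \frac{5}{5} = 18 V - 1 = -1 + 18 V$)
$f = 57987$ ($f = \left(-1 + 18 \cdot 3\right) + 166 \cdot 349 = \left(-1 + 54\right) + 57934 = 53 + 57934 = 57987$)
$- f = \left(-1\right) 57987 = -57987$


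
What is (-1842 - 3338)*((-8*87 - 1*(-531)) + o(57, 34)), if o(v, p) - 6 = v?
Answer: 528360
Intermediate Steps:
o(v, p) = 6 + v
(-1842 - 3338)*((-8*87 - 1*(-531)) + o(57, 34)) = (-1842 - 3338)*((-8*87 - 1*(-531)) + (6 + 57)) = -5180*((-696 + 531) + 63) = -5180*(-165 + 63) = -5180*(-102) = 528360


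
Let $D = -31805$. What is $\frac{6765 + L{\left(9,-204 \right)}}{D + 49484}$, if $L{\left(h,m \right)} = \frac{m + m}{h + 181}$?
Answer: $\frac{214157}{559835} \approx 0.38254$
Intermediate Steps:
$L{\left(h,m \right)} = \frac{2 m}{181 + h}$
$\frac{6765 + L{\left(9,-204 \right)}}{D + 49484} = \frac{6765 + 2 \left(-204\right) \frac{1}{181 + 9}}{-31805 + 49484} = \frac{6765 + 2 \left(-204\right) \frac{1}{190}}{17679} = \left(6765 + 2 \left(-204\right) \frac{1}{190}\right) \frac{1}{17679} = \left(6765 - \frac{204}{95}\right) \frac{1}{17679} = \frac{642471}{95} \cdot \frac{1}{17679} = \frac{214157}{559835}$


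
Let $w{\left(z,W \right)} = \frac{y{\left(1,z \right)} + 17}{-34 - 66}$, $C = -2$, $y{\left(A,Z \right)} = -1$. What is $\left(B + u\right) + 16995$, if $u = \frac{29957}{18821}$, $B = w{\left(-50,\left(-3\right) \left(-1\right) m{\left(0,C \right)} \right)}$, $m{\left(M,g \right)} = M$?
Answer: $\frac{275767104}{16225} \approx 16996.0$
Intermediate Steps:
$w{\left(z,W \right)} = - \frac{4}{25}$ ($w{\left(z,W \right)} = \frac{-1 + 17}{-34 - 66} = \frac{16}{-100} = 16 \left(- \frac{1}{100}\right) = - \frac{4}{25}$)
$B = - \frac{4}{25} \approx -0.16$
$u = \frac{1033}{649}$ ($u = 29957 \cdot \frac{1}{18821} = \frac{1033}{649} \approx 1.5917$)
$\left(B + u\right) + 16995 = \left(- \frac{4}{25} + \frac{1033}{649}\right) + 16995 = \frac{23229}{16225} + 16995 = \frac{275767104}{16225}$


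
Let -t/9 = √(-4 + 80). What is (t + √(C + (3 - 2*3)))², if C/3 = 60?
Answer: 6333 - 36*√3363 ≈ 4245.3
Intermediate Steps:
C = 180 (C = 3*60 = 180)
t = -18*√19 (t = -9*√(-4 + 80) = -18*√19 ≈ -78.460)
(t + √(C + (3 - 2*3)))² = (-18*√19 + √(180 + (3 - 2*3)))² = (-18*√19 + √(180 + (3 - 6)))² = (-18*√19 + √(180 - 3))² = (-18*√19 + √177)² = (√177 - 18*√19)²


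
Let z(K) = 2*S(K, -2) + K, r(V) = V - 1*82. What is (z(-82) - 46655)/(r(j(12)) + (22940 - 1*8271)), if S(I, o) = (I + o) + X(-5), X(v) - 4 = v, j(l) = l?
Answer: -46907/14599 ≈ -3.2130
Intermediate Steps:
X(v) = 4 + v
r(V) = -82 + V (r(V) = V - 82 = -82 + V)
S(I, o) = -1 + I + o (S(I, o) = (I + o) + (4 - 5) = (I + o) - 1 = -1 + I + o)
z(K) = -6 + 3*K (z(K) = 2*(-1 + K - 2) + K = 2*(-3 + K) + K = (-6 + 2*K) + K = -6 + 3*K)
(z(-82) - 46655)/(r(j(12)) + (22940 - 1*8271)) = ((-6 + 3*(-82)) - 46655)/((-82 + 12) + (22940 - 1*8271)) = ((-6 - 246) - 46655)/(-70 + (22940 - 8271)) = (-252 - 46655)/(-70 + 14669) = -46907/14599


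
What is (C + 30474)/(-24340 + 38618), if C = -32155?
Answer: -1681/14278 ≈ -0.11773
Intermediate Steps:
(C + 30474)/(-24340 + 38618) = (-32155 + 30474)/(-24340 + 38618) = -1681/14278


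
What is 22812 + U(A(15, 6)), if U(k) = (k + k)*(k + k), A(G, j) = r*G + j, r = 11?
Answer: 139776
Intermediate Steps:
A(G, j) = j + 11*G (A(G, j) = 11*G + j = j + 11*G)
U(k) = 4*k² (U(k) = (2*k)*(2*k) = 4*k²)
22812 + U(A(15, 6)) = 22812 + 4*(6 + 11*15)² = 22812 + 4*(6 + 165)² = 22812 + 4*171² = 22812 + 4*29241 = 22812 + 116964 = 139776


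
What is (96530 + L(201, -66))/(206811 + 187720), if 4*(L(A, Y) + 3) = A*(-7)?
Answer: 384701/1578124 ≈ 0.24377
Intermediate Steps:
L(A, Y) = -3 - 7*A/4 (L(A, Y) = -3 + (A*(-7))/4 = -3 + (-7*A)/4 = -3 - 7*A/4)
(96530 + L(201, -66))/(206811 + 187720) = (96530 + (-3 - 7/4*201))/(206811 + 187720) = (96530 + (-3 - 1407/4))/394531 = (96530 - 1419/4)*(1/394531) = (384701/4)*(1/394531) = 384701/1578124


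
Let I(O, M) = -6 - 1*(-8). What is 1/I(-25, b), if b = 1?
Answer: 1/2 ≈ 0.50000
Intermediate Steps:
I(O, M) = 2 (I(O, M) = -6 + 8 = 2)
1/I(-25, b) = 1/2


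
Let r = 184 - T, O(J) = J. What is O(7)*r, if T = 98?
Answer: 602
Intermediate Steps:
r = 86 (r = 184 - 1*98 = 184 - 98 = 86)
O(7)*r = 7*86 = 602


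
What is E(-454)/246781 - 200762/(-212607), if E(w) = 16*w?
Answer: 47999869874/52467368067 ≈ 0.91485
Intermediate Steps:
E(-454)/246781 - 200762/(-212607) = (16*(-454))/246781 - 200762/(-212607) = -7264*1/246781 - 200762*(-1/212607) = -7264/246781 + 200762/212607 = 47999869874/52467368067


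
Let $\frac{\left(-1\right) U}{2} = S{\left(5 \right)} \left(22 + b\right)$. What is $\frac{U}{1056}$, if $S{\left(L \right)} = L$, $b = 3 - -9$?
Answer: $- \frac{85}{264} \approx -0.32197$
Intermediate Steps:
$b = 12$ ($b = 3 + 9 = 12$)
$U = -340$ ($U = - 2 \cdot 5 \left(22 + 12\right) = - 2 \cdot 5 \cdot 34 = \left(-2\right) 170 = -340$)
$\frac{U}{1056} = - \frac{340}{1056} = \left(-340\right) \frac{1}{1056} = - \frac{85}{264}$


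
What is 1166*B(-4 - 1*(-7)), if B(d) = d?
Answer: 3498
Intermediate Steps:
1166*B(-4 - 1*(-7)) = 1166*(-4 - 1*(-7)) = 1166*(-4 + 7) = 1166*3 = 3498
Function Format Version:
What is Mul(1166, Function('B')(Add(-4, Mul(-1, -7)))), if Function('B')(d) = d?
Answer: 3498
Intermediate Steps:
Mul(1166, Function('B')(Add(-4, Mul(-1, -7)))) = Mul(1166, Add(-4, Mul(-1, -7))) = Mul(1166, Add(-4, 7)) = Mul(1166, 3) = 3498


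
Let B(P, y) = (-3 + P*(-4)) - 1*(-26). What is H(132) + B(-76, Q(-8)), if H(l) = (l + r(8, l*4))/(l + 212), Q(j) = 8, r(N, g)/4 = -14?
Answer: 28141/86 ≈ 327.22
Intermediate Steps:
r(N, g) = -56 (r(N, g) = 4*(-14) = -56)
H(l) = (-56 + l)/(212 + l) (H(l) = (l - 56)/(l + 212) = (-56 + l)/(212 + l))
B(P, y) = 23 - 4*P (B(P, y) = (-3 - 4*P) + 26 = 23 - 4*P)
H(132) + B(-76, Q(-8)) = (-56 + 132)/(212 + 132) + (23 - 4*(-76)) = 76/344 + (23 + 304) = (1/344)*76 + 327 = 19/86 + 327 = 28141/86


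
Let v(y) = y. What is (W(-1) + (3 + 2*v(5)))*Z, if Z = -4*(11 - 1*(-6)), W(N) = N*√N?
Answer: -884 + 68*I ≈ -884.0 + 68.0*I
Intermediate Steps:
W(N) = N^(3/2)
Z = -68 (Z = -4*(11 + 6) = -4*17 = -68)
(W(-1) + (3 + 2*v(5)))*Z = ((-1)^(3/2) + (3 + 2*5))*(-68) = (-I + (3 + 10))*(-68) = (-I + 13)*(-68) = (13 - I)*(-68) = -884 + 68*I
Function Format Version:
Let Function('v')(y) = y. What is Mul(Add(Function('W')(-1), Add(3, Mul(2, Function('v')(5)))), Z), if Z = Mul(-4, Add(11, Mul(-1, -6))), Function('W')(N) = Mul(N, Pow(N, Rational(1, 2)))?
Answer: Add(-884, Mul(68, I)) ≈ Add(-884.00, Mul(68.000, I))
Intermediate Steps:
Function('W')(N) = Pow(N, Rational(3, 2))
Z = -68 (Z = Mul(-4, Add(11, 6)) = Mul(-4, 17) = -68)
Mul(Add(Function('W')(-1), Add(3, Mul(2, Function('v')(5)))), Z) = Mul(Add(Pow(-1, Rational(3, 2)), Add(3, Mul(2, 5))), -68) = Mul(Add(Mul(-1, I), Add(3, 10)), -68) = Mul(Add(Mul(-1, I), 13), -68) = Mul(Add(13, Mul(-1, I)), -68) = Add(-884, Mul(68, I))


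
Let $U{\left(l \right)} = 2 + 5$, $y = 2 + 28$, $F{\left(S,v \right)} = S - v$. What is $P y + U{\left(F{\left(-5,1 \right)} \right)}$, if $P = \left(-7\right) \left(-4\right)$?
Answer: $847$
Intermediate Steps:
$y = 30$
$P = 28$
$U{\left(l \right)} = 7$
$P y + U{\left(F{\left(-5,1 \right)} \right)} = 28 \cdot 30 + 7 = 840 + 7 = 847$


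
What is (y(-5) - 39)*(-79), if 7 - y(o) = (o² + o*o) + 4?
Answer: 6794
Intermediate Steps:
y(o) = 3 - 2*o² (y(o) = 7 - ((o² + o*o) + 4) = 7 - ((o² + o²) + 4) = 7 - (2*o² + 4) = 7 - (4 + 2*o²) = 7 + (-4 - 2*o²) = 3 - 2*o²)
(y(-5) - 39)*(-79) = ((3 - 2*(-5)²) - 39)*(-79) = ((3 - 2*25) - 39)*(-79) = ((3 - 50) - 39)*(-79) = (-47 - 39)*(-79) = -86*(-79) = 6794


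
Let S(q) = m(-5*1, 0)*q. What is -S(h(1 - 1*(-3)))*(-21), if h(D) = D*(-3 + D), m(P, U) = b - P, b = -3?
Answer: 168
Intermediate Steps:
m(P, U) = -3 - P
S(q) = 2*q (S(q) = (-3 - (-5))*q = (-3 - 1*(-5))*q = (-3 + 5)*q = 2*q)
-S(h(1 - 1*(-3)))*(-21) = -2*(1 - 1*(-3))*(-3 + (1 - 1*(-3)))*(-21) = -2*(1 + 3)*(-3 + (1 + 3))*(-21) = -2*4*(-3 + 4)*(-21) = -2*4*1*(-21) = -2*4*(-21) = -1*8*(-21) = -8*(-21) = 168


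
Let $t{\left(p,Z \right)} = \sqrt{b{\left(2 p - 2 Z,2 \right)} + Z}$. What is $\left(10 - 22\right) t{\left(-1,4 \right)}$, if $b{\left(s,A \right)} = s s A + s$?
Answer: $- 12 \sqrt{194} \approx -167.14$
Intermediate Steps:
$b{\left(s,A \right)} = s + A s^{2}$ ($b{\left(s,A \right)} = s^{2} A + s = A s^{2} + s = s + A s^{2}$)
$t{\left(p,Z \right)} = \sqrt{Z + \left(- 2 Z + 2 p\right) \left(1 - 4 Z + 4 p\right)}$ ($t{\left(p,Z \right)} = \sqrt{\left(2 p - 2 Z\right) \left(1 + 2 \left(2 p - 2 Z\right)\right) + Z} = \sqrt{\left(- 2 Z + 2 p\right) \left(1 + 2 \left(- 2 Z + 2 p\right)\right) + Z} = \sqrt{\left(- 2 Z + 2 p\right) \left(1 - \left(- 4 p + 4 Z\right)\right) + Z} = \sqrt{\left(- 2 Z + 2 p\right) \left(1 - 4 Z + 4 p\right) + Z} = \sqrt{Z + \left(- 2 Z + 2 p\right) \left(1 - 4 Z + 4 p\right)}$)
$\left(10 - 22\right) t{\left(-1,4 \right)} = \left(10 - 22\right) \sqrt{4 + 2 \left(4 - -1\right) \left(-1 - -4 + 4 \cdot 4\right)} = - 12 \sqrt{4 + 2 \left(4 + 1\right) \left(-1 + 4 + 16\right)} = - 12 \sqrt{4 + 2 \cdot 5 \cdot 19} = - 12 \sqrt{4 + 190} = - 12 \sqrt{194}$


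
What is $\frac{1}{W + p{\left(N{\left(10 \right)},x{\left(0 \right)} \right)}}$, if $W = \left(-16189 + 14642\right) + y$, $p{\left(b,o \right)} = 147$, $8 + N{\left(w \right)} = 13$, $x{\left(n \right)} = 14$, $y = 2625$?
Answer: $\frac{1}{1225} \approx 0.00081633$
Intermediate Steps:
$N{\left(w \right)} = 5$ ($N{\left(w \right)} = -8 + 13 = 5$)
$W = 1078$ ($W = \left(-16189 + 14642\right) + 2625 = -1547 + 2625 = 1078$)
$\frac{1}{W + p{\left(N{\left(10 \right)},x{\left(0 \right)} \right)}} = \frac{1}{1078 + 147} = \frac{1}{1225}$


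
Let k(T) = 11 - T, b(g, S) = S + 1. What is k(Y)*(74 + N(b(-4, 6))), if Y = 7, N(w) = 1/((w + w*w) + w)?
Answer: 18652/63 ≈ 296.06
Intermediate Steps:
b(g, S) = 1 + S
N(w) = 1/(w**2 + 2*w) (N(w) = 1/((w + w**2) + w) = 1/(w**2 + 2*w))
k(Y)*(74 + N(b(-4, 6))) = (11 - 1*7)*(74 + 1/((1 + 6)*(2 + (1 + 6)))) = (11 - 7)*(74 + 1/(7*(2 + 7))) = 4*(74 + (1/7)/9) = 4*(74 + (1/7)*(1/9)) = 4*(74 + 1/63) = 4*(4663/63) = 18652/63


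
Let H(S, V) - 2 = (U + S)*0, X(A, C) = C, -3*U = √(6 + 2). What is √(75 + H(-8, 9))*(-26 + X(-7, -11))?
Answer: -37*√77 ≈ -324.67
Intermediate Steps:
U = -2*√2/3 (U = -√(6 + 2)/3 = -2*√2/3 ≈ -0.94281)
H(S, V) = 2 (H(S, V) = 2 + (-2*√2/3 + S)*0 = 2 + (S - 2*√2/3)*0 = 2 + 0 = 2)
√(75 + H(-8, 9))*(-26 + X(-7, -11)) = √(75 + 2)*(-26 - 11) = √77*(-37) = -37*√77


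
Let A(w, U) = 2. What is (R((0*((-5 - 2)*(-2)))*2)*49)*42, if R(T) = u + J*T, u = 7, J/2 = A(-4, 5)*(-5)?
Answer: 14406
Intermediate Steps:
J = -20 (J = 2*(2*(-5)) = 2*(-10) = -20)
R(T) = 7 - 20*T
(R((0*((-5 - 2)*(-2)))*2)*49)*42 = ((7 - 20*0*((-5 - 2)*(-2))*2)*49)*42 = ((7 - 20*0*(-7*(-2))*2)*49)*42 = ((7 - 20*0*14*2)*49)*42 = ((7 - 0*2)*49)*42 = ((7 - 20*0)*49)*42 = ((7 + 0)*49)*42 = (7*49)*42 = 343*42 = 14406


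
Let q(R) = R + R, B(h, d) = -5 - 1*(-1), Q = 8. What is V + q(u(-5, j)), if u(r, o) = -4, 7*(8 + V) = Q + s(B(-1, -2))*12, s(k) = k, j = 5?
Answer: -152/7 ≈ -21.714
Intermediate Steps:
B(h, d) = -4 (B(h, d) = -5 + 1 = -4)
V = -96/7 (V = -8 + (8 - 4*12)/7 = -8 + (8 - 48)/7 = -8 + (⅐)*(-40) = -8 - 40/7 = -96/7 ≈ -13.714)
q(R) = 2*R
V + q(u(-5, j)) = -96/7 + 2*(-4) = -96/7 - 8 = -152/7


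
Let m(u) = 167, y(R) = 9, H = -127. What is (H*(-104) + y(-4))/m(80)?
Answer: 13217/167 ≈ 79.144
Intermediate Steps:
(H*(-104) + y(-4))/m(80) = (-127*(-104) + 9)/167 = (13208 + 9)*(1/167) = 13217*(1/167) = 13217/167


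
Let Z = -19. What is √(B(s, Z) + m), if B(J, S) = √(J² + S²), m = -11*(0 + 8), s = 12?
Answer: √(-88 + √505) ≈ 8.0949*I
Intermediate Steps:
m = -88 (m = -11*8 = -88)
√(B(s, Z) + m) = √(√(12² + (-19)²) - 88) = √(√(144 + 361) - 88) = √(√505 - 88) = √(-88 + √505)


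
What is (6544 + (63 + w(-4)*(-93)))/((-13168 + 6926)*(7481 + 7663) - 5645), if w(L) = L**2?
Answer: -5119/94534493 ≈ -5.4150e-5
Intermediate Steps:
(6544 + (63 + w(-4)*(-93)))/((-13168 + 6926)*(7481 + 7663) - 5645) = (6544 + (63 + (-4)**2*(-93)))/((-13168 + 6926)*(7481 + 7663) - 5645) = (6544 + (63 + 16*(-93)))/(-6242*15144 - 5645) = (6544 + (63 - 1488))/(-94528848 - 5645) = (6544 - 1425)/(-94534493) = 5119*(-1/94534493) = -5119/94534493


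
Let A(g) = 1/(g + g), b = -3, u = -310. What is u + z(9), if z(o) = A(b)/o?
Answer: -16741/54 ≈ -310.02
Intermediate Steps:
A(g) = 1/(2*g)
z(o) = -1/(6*o) (z(o) = ((½)/(-3))/o = ((½)*(-⅓))/o = -1/(6*o))
u + z(9) = -310 - ⅙/9 = -310 - ⅙*⅑ = -310 - 1/54 = -16741/54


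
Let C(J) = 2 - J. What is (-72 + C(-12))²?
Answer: 3364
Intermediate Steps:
(-72 + C(-12))² = (-72 + (2 - 1*(-12)))² = (-72 + (2 + 12))² = (-72 + 14)² = (-58)² = 3364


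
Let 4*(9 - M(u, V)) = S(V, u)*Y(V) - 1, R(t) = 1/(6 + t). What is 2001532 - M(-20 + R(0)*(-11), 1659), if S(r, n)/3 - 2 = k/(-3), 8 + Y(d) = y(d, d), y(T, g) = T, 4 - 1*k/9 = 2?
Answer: 7986279/4 ≈ 1.9966e+6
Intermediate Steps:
k = 18 (k = 36 - 9*2 = 36 - 18 = 18)
Y(d) = -8 + d
S(r, n) = -12 (S(r, n) = 6 + 3*(18/(-3)) = 6 + 3*(18*(-1/3)) = 6 + 3*(-6) = 6 - 18 = -12)
M(u, V) = -59/4 + 3*V (M(u, V) = 9 - (-12*(-8 + V) - 1)/4 = 9 - ((96 - 12*V) - 1)/4 = 9 - (95 - 12*V)/4 = 9 + (-95/4 + 3*V) = -59/4 + 3*V)
2001532 - M(-20 + R(0)*(-11), 1659) = 2001532 - (-59/4 + 3*1659) = 2001532 - (-59/4 + 4977) = 2001532 - 1*19849/4 = 2001532 - 19849/4 = 7986279/4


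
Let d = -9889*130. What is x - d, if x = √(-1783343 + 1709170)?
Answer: 1285570 + 11*I*√613 ≈ 1.2856e+6 + 272.35*I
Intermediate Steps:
d = -1285570
x = 11*I*√613 (x = √(-74173) = 11*I*√613 ≈ 272.35*I)
x - d = 11*I*√613 - 1*(-1285570) = 11*I*√613 + 1285570 = 1285570 + 11*I*√613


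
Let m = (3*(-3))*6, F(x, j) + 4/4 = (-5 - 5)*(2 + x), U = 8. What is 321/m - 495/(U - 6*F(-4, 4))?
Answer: -608/477 ≈ -1.2746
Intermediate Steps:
F(x, j) = -21 - 10*x (F(x, j) = -1 + (-5 - 5)*(2 + x) = -1 - 10*(2 + x) = -1 + (-20 - 10*x) = -21 - 10*x)
m = -54 (m = -9*6 = -54)
321/m - 495/(U - 6*F(-4, 4)) = 321/(-54) - 495/(8 - 6*(-21 - 10*(-4))) = 321*(-1/54) - 495/(8 - 6*(-21 + 40)) = -107/18 - 495/(8 - 6*19) = -107/18 - 495/(8 - 114) = -107/18 - 495/(-106) = -107/18 - 495*(-1/106) = -107/18 + 495/106 = -608/477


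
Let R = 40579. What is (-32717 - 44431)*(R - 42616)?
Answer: 157150476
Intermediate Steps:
(-32717 - 44431)*(R - 42616) = (-32717 - 44431)*(40579 - 42616) = -77148*(-2037) = 157150476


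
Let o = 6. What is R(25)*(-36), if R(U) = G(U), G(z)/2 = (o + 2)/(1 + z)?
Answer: -288/13 ≈ -22.154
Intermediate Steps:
G(z) = 16/(1 + z) (G(z) = 2*((6 + 2)/(1 + z)) = 2*(8/(1 + z)) = 16/(1 + z))
R(U) = 16/(1 + U)
R(25)*(-36) = (16/(1 + 25))*(-36) = (16/26)*(-36) = (16*(1/26))*(-36) = (8/13)*(-36) = -288/13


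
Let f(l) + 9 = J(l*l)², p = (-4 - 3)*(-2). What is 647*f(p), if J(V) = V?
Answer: 24849329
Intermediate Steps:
p = 14 (p = -7*(-2) = 14)
f(l) = -9 + l⁴ (f(l) = -9 + (l*l)² = -9 + (l²)² = -9 + l⁴)
647*f(p) = 647*(-9 + 14⁴) = 647*(-9 + 38416) = 647*38407 = 24849329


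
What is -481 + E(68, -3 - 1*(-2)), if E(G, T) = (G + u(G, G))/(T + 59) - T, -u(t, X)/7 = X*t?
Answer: -30070/29 ≈ -1036.9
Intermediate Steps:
u(t, X) = -7*X*t
E(G, T) = -T + (G - 7*G²)/(59 + T) (E(G, T) = (G - 7*G*G)/(T + 59) - T = (G - 7*G²)/(59 + T) - T = -T + (G - 7*G²)/(59 + T))
-481 + E(68, -3 - 1*(-2)) = -481 + (68 - (-3 - 1*(-2))² - 59*(-3 - 1*(-2)) - 7*68²)/(59 + (-3 - 1*(-2))) = -481 + (68 - (-3 + 2)² - 59*(-3 + 2) - 7*4624)/(59 + (-3 + 2)) = -481 + (68 - 1*(-1)² - 59*(-1) - 32368)/(59 - 1) = -481 + (68 - 1*1 + 59 - 32368)/58 = -481 + (68 - 1 + 59 - 32368)/58 = -481 + (1/58)*(-32242) = -481 - 16121/29 = -30070/29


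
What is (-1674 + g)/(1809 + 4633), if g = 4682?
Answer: 1504/3221 ≈ 0.46694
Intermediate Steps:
(-1674 + g)/(1809 + 4633) = (-1674 + 4682)/(1809 + 4633) = 3008/6442 = 3008*(1/6442) = 1504/3221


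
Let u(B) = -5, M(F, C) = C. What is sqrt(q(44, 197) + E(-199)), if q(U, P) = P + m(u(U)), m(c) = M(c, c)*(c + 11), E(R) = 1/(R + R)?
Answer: 3*sqrt(2939230)/398 ≈ 12.923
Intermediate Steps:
E(R) = 1/(2*R)
m(c) = c*(11 + c) (m(c) = c*(c + 11) = c*(11 + c))
q(U, P) = -30 + P (q(U, P) = P - 5*(11 - 5) = P - 5*6 = P - 30 = -30 + P)
sqrt(q(44, 197) + E(-199)) = sqrt((-30 + 197) + (1/2)/(-199)) = sqrt(167 + (1/2)*(-1/199)) = sqrt(167 - 1/398) = sqrt(66465/398) = 3*sqrt(2939230)/398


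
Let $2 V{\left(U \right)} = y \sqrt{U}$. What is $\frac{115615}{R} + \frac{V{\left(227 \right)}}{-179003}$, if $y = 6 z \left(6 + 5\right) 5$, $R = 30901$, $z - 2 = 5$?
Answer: $\frac{115615}{30901} - \frac{105 \sqrt{227}}{16273} \approx 3.6442$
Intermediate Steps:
$z = 7$ ($z = 2 + 5 = 7$)
$y = 2310$ ($y = 6 \cdot 7 \left(6 + 5\right) 5 = 6 \cdot 7 \cdot 11 \cdot 5 = 6 \cdot 77 \cdot 5 = 462 \cdot 5 = 2310$)
$V{\left(U \right)} = 1155 \sqrt{U}$ ($V{\left(U \right)} = \frac{2310 \sqrt{U}}{2} = 1155 \sqrt{U}$)
$\frac{115615}{R} + \frac{V{\left(227 \right)}}{-179003} = \frac{115615}{30901} + \frac{1155 \sqrt{227}}{-179003} = 115615 \cdot \frac{1}{30901} + 1155 \sqrt{227} \left(- \frac{1}{179003}\right) = \frac{115615}{30901} - \frac{105 \sqrt{227}}{16273}$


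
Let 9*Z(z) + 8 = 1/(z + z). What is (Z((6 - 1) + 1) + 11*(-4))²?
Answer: 23493409/11664 ≈ 2014.2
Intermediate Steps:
Z(z) = -8/9 + 1/(18*z) (Z(z) = -8/9 + 1/(9*(z + z)) = -8/9 + 1/(9*((2*z))) = -8/9 + (1/(2*z))/9 = -8/9 + 1/(18*z))
(Z((6 - 1) + 1) + 11*(-4))² = ((1 - 16*((6 - 1) + 1))/(18*((6 - 1) + 1)) + 11*(-4))² = ((1 - 16*(5 + 1))/(18*(5 + 1)) - 44)² = ((1/18)*(1 - 16*6)/6 - 44)² = ((1/18)*(⅙)*(1 - 96) - 44)² = ((1/18)*(⅙)*(-95) - 44)² = (-95/108 - 44)² = (-4847/108)² = 23493409/11664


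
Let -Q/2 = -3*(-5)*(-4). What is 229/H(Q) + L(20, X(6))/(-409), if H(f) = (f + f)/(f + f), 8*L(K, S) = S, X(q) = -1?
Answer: 749289/3272 ≈ 229.00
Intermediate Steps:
Q = 120 (Q = -2*(-3*(-5))*(-4) = -30*(-4) = -2*(-60) = 120)
L(K, S) = S/8
H(f) = 1 (H(f) = (2*f)/((2*f)) = (2*f)*(1/(2*f)) = 1)
229/H(Q) + L(20, X(6))/(-409) = 229/1 + ((⅛)*(-1))/(-409) = 229*1 - ⅛*(-1/409) = 229 + 1/3272 = 749289/3272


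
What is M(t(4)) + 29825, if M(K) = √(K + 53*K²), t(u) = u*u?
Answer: 29825 + 4*√849 ≈ 29942.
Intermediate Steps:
t(u) = u²
M(t(4)) + 29825 = √(4²*(1 + 53*4²)) + 29825 = √(16*(1 + 53*16)) + 29825 = √(16*(1 + 848)) + 29825 = √(16*849) + 29825 = √13584 + 29825 = 4*√849 + 29825 = 29825 + 4*√849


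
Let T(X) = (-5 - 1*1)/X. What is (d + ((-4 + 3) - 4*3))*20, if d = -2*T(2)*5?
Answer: 340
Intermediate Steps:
T(X) = -6/X (T(X) = (-5 - 1)/X = -6/X)
d = 30 (d = -(-12)/2*5 = -2*(-3)*5 = 6*5 = 30)
(d + ((-4 + 3) - 4*3))*20 = (30 + ((-4 + 3) - 4*3))*20 = (30 + (-1 - 12))*20 = (30 - 13)*20 = 17*20 = 340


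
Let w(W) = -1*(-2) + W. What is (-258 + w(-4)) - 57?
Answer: -317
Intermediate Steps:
w(W) = 2 + W
(-258 + w(-4)) - 57 = (-258 + (2 - 4)) - 57 = (-258 - 2) - 57 = -260 - 57 = -317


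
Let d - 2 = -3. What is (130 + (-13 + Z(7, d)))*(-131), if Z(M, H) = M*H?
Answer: -14410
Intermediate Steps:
d = -1 (d = 2 - 3 = -1)
Z(M, H) = H*M
(130 + (-13 + Z(7, d)))*(-131) = (130 + (-13 - 1*7))*(-131) = (130 + (-13 - 7))*(-131) = (130 - 20)*(-131) = 110*(-131) = -14410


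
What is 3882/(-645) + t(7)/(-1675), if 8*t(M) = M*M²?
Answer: -3482669/576200 ≈ -6.0442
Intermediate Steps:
t(M) = M³/8 (t(M) = (M*M²)/8 = M³/8)
3882/(-645) + t(7)/(-1675) = 3882/(-645) + ((⅛)*7³)/(-1675) = 3882*(-1/645) + ((⅛)*343)*(-1/1675) = -1294/215 + (343/8)*(-1/1675) = -1294/215 - 343/13400 = -3482669/576200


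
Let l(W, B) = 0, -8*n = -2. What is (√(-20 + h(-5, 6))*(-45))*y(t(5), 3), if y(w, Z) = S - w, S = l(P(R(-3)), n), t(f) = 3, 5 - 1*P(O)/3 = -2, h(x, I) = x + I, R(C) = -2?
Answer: 135*I*√19 ≈ 588.45*I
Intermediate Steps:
h(x, I) = I + x
P(O) = 21 (P(O) = 15 - 3*(-2) = 15 + 6 = 21)
n = ¼ (n = -⅛*(-2) = ¼ ≈ 0.25000)
S = 0
y(w, Z) = -w (y(w, Z) = 0 - w = -w)
(√(-20 + h(-5, 6))*(-45))*y(t(5), 3) = (√(-20 + (6 - 5))*(-45))*(-1*3) = (√(-20 + 1)*(-45))*(-3) = (√(-19)*(-45))*(-3) = ((I*√19)*(-45))*(-3) = -45*I*√19*(-3) = 135*I*√19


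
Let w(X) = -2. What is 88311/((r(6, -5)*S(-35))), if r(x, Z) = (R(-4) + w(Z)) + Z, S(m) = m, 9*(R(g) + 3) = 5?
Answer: 794799/2975 ≈ 267.16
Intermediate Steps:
R(g) = -22/9 (R(g) = -3 + (1/9)*5 = -3 + 5/9 = -22/9)
r(x, Z) = -40/9 + Z (r(x, Z) = (-22/9 - 2) + Z = -40/9 + Z)
88311/((r(6, -5)*S(-35))) = 88311/(((-40/9 - 5)*(-35))) = 88311/((-85/9*(-35))) = 88311/(2975/9) = 88311*(9/2975) = 794799/2975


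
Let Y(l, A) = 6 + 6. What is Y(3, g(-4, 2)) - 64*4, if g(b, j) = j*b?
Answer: -244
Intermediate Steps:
g(b, j) = b*j
Y(l, A) = 12
Y(3, g(-4, 2)) - 64*4 = 12 - 64*4 = 12 - 256 = -244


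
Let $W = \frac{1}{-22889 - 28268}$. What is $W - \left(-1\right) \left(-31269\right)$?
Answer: $- \frac{1599628234}{51157} \approx -31269.0$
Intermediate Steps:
$W = - \frac{1}{51157}$ ($W = \frac{1}{-51157} = - \frac{1}{51157} \approx -1.9548 \cdot 10^{-5}$)
$W - \left(-1\right) \left(-31269\right) = - \frac{1}{51157} - \left(-1\right) \left(-31269\right) = - \frac{1}{51157} - 31269 = - \frac{1599628234}{51157}$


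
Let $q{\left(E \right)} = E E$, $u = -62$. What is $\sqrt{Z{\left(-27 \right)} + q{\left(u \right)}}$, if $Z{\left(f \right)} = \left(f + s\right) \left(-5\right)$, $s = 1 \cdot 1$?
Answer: $\sqrt{3974} \approx 63.04$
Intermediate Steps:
$s = 1$
$Z{\left(f \right)} = -5 - 5 f$ ($Z{\left(f \right)} = \left(f + 1\right) \left(-5\right) = \left(1 + f\right) \left(-5\right) = -5 - 5 f$)
$q{\left(E \right)} = E^{2}$
$\sqrt{Z{\left(-27 \right)} + q{\left(u \right)}} = \sqrt{\left(-5 - -135\right) + \left(-62\right)^{2}} = \sqrt{\left(-5 + 135\right) + 3844} = \sqrt{130 + 3844} = \sqrt{3974}$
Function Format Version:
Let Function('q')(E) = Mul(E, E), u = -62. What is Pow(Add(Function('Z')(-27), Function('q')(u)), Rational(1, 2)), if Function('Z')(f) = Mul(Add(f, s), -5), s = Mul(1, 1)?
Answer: Pow(3974, Rational(1, 2)) ≈ 63.040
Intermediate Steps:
s = 1
Function('Z')(f) = Add(-5, Mul(-5, f)) (Function('Z')(f) = Mul(Add(f, 1), -5) = Mul(Add(1, f), -5) = Add(-5, Mul(-5, f)))
Function('q')(E) = Pow(E, 2)
Pow(Add(Function('Z')(-27), Function('q')(u)), Rational(1, 2)) = Pow(Add(Add(-5, Mul(-5, -27)), Pow(-62, 2)), Rational(1, 2)) = Pow(Add(Add(-5, 135), 3844), Rational(1, 2)) = Pow(Add(130, 3844), Rational(1, 2)) = Pow(3974, Rational(1, 2))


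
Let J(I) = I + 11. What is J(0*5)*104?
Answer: 1144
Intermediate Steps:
J(I) = 11 + I
J(0*5)*104 = (11 + 0*5)*104 = (11 + 0)*104 = 11*104 = 1144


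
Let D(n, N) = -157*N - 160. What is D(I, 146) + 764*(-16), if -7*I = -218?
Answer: -35306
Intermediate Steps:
I = 218/7 (I = -⅐*(-218) = 218/7 ≈ 31.143)
D(n, N) = -160 - 157*N
D(I, 146) + 764*(-16) = (-160 - 157*146) + 764*(-16) = (-160 - 22922) - 12224 = -23082 - 12224 = -35306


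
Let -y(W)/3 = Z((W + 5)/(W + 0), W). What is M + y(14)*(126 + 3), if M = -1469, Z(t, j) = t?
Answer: -27919/14 ≈ -1994.2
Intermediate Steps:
y(W) = -3*(5 + W)/W (y(W) = -3*(W + 5)/(W + 0) = -3*(5 + W)/W)
M + y(14)*(126 + 3) = -1469 + (-3 - 15/14)*(126 + 3) = -1469 + (-3 - 15*1/14)*129 = -1469 + (-3 - 15/14)*129 = -1469 - 57/14*129 = -1469 - 7353/14 = -27919/14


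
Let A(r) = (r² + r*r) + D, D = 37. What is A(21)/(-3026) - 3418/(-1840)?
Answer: 2162977/1391960 ≈ 1.5539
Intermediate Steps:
A(r) = 37 + 2*r² (A(r) = (r² + r*r) + 37 = (r² + r²) + 37 = 2*r² + 37 = 37 + 2*r²)
A(21)/(-3026) - 3418/(-1840) = (37 + 2*21²)/(-3026) - 3418/(-1840) = (37 + 2*441)*(-1/3026) - 3418*(-1/1840) = (37 + 882)*(-1/3026) + 1709/920 = 919*(-1/3026) + 1709/920 = -919/3026 + 1709/920 = 2162977/1391960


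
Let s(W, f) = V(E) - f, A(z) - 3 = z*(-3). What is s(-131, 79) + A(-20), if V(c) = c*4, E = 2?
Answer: -8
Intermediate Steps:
V(c) = 4*c
A(z) = 3 - 3*z (A(z) = 3 + z*(-3) = 3 - 3*z)
s(W, f) = 8 - f (s(W, f) = 4*2 - f = 8 - f)
s(-131, 79) + A(-20) = (8 - 1*79) + (3 - 3*(-20)) = (8 - 79) + (3 + 60) = -71 + 63 = -8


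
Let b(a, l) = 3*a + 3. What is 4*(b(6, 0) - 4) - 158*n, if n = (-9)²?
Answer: -12730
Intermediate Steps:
b(a, l) = 3 + 3*a
n = 81
4*(b(6, 0) - 4) - 158*n = 4*((3 + 3*6) - 4) - 158*81 = 4*((3 + 18) - 4) - 12798 = 4*(21 - 4) - 12798 = 4*17 - 12798 = 68 - 12798 = -12730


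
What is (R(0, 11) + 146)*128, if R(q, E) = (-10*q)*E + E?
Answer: 20096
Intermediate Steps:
R(q, E) = E - 10*E*q (R(q, E) = -10*E*q + E = E - 10*E*q)
(R(0, 11) + 146)*128 = (11*(1 - 10*0) + 146)*128 = (11*(1 + 0) + 146)*128 = (11*1 + 146)*128 = (11 + 146)*128 = 157*128 = 20096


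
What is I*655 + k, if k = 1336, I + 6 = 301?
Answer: 194561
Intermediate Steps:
I = 295 (I = -6 + 301 = 295)
I*655 + k = 295*655 + 1336 = 193225 + 1336 = 194561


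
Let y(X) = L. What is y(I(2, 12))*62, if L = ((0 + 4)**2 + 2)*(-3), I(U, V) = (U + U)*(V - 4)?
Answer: -3348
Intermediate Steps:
I(U, V) = 2*U*(-4 + V) (I(U, V) = (2*U)*(-4 + V) = 2*U*(-4 + V))
L = -54 (L = (4**2 + 2)*(-3) = (16 + 2)*(-3) = 18*(-3) = -54)
y(X) = -54
y(I(2, 12))*62 = -54*62 = -3348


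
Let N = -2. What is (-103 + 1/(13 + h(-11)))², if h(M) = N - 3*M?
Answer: 20529961/1936 ≈ 10604.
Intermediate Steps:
h(M) = -2 - 3*M
(-103 + 1/(13 + h(-11)))² = (-103 + 1/(13 + (-2 - 3*(-11))))² = (-103 + 1/(13 + (-2 + 33)))² = (-103 + 1/(13 + 31))² = (-103 + 1/44)² = (-4531/44)² = 20529961/1936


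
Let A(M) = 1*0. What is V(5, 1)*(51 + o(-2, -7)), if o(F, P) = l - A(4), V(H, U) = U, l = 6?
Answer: 57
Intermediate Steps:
A(M) = 0
o(F, P) = 6 (o(F, P) = 6 - 1*0 = 6 + 0 = 6)
V(5, 1)*(51 + o(-2, -7)) = 1*(51 + 6) = 1*57 = 57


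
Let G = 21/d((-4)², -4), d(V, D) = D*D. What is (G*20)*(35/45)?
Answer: 245/12 ≈ 20.417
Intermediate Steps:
d(V, D) = D²
G = 21/16 (G = 21/((-4)²) = 21/16 ≈ 1.3125)
(G*20)*(35/45) = ((21/16)*20)*(35/45) = 105*(35*(1/45))/4 = (105/4)*(7/9) = 245/12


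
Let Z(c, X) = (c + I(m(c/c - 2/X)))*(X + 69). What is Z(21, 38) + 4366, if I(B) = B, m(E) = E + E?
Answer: 129499/19 ≈ 6815.7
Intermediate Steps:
m(E) = 2*E
Z(c, X) = (69 + X)*(2 + c - 4/X) (Z(c, X) = (c + 2*(c/c - 2/X))*(X + 69) = (c + 2*(1 - 2/X))*(69 + X) = (c + (2 - 4/X))*(69 + X) = (2 + c - 4/X)*(69 + X) = (69 + X)*(2 + c - 4/X))
Z(21, 38) + 4366 = (134 - 276/38 + 2*38 + 69*21 + 38*21) + 4366 = (134 - 276*1/38 + 76 + 1449 + 798) + 4366 = (134 - 138/19 + 76 + 1449 + 798) + 4366 = 46545/19 + 4366 = 129499/19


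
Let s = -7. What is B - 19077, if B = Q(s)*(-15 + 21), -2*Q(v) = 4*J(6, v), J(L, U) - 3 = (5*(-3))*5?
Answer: -18213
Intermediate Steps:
J(L, U) = -72 (J(L, U) = 3 + (5*(-3))*5 = 3 - 15*5 = 3 - 75 = -72)
Q(v) = 144 (Q(v) = -2*(-72) = -1/2*(-288) = 144)
B = 864 (B = 144*(-15 + 21) = 144*6 = 864)
B - 19077 = 864 - 19077 = -18213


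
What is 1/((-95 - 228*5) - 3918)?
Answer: -1/5153 ≈ -0.00019406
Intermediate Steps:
1/((-95 - 228*5) - 3918) = 1/((-95 - 1140) - 3918) = 1/(-1235 - 3918) = 1/(-5153) = -1/5153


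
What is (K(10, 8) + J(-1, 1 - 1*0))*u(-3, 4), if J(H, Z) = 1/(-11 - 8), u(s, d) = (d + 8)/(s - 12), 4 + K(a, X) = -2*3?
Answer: 764/95 ≈ 8.0421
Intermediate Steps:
K(a, X) = -10 (K(a, X) = -4 - 2*3 = -4 - 6 = -10)
u(s, d) = (8 + d)/(-12 + s)
J(H, Z) = -1/19 (J(H, Z) = 1/(-19) = -1/19)
(K(10, 8) + J(-1, 1 - 1*0))*u(-3, 4) = (-10 - 1/19)*((8 + 4)/(-12 - 3)) = -191*12/(19*(-15)) = -(-191)*12/285 = -191/19*(-⅘) = 764/95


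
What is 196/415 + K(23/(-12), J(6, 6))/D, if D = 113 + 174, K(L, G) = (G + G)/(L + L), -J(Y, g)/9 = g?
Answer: 1562716/2739415 ≈ 0.57046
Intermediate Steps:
J(Y, g) = -9*g
K(L, G) = G/L (K(L, G) = (2*G)/((2*L)) = (2*G)*(1/(2*L)) = G/L)
D = 287
196/415 + K(23/(-12), J(6, 6))/D = 196/415 + ((-9*6)/((23/(-12))))/287 = 196*(1/415) - 54/(23*(-1/12))*(1/287) = 196/415 - 54/(-23/12)*(1/287) = 196/415 - 54*(-12/23)*(1/287) = 196/415 + (648/23)*(1/287) = 196/415 + 648/6601 = 1562716/2739415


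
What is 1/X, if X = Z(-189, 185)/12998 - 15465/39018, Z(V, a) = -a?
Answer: -42262997/17352700 ≈ -2.4355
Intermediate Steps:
X = -17352700/42262997 (X = -1*185/12998 - 15465/39018 = -185*1/12998 - 15465*1/39018 = -185/12998 - 5155/13006 = -17352700/42262997 ≈ -0.41059)
1/X = 1/(-17352700/42262997) = -42262997/17352700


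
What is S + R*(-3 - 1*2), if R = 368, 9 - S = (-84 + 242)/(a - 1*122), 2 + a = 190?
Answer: -60502/33 ≈ -1833.4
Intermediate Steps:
a = 188 (a = -2 + 190 = 188)
S = 218/33 (S = 9 - (-84 + 242)/(188 - 1*122) = 9 - 158/(188 - 122) = 9 - 158/66 = 9 - 1*79/33 = 9 - 79/33 = 218/33 ≈ 6.6061)
S + R*(-3 - 1*2) = 218/33 + 368*(-3 - 1*2) = 218/33 + 368*(-3 - 2) = 218/33 + 368*(-5) = 218/33 - 1840 = -60502/33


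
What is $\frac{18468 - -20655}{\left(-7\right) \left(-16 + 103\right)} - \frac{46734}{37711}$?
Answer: $- \frac{71610879}{1093619} \approx -65.481$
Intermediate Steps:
$\frac{18468 - -20655}{\left(-7\right) \left(-16 + 103\right)} - \frac{46734}{37711} = \frac{18468 + 20655}{\left(-7\right) 87} - \frac{46734}{37711} = \frac{39123}{-609} - \frac{46734}{37711} = 39123 \left(- \frac{1}{609}\right) - \frac{46734}{37711} = - \frac{1863}{29} - \frac{46734}{37711} = - \frac{71610879}{1093619}$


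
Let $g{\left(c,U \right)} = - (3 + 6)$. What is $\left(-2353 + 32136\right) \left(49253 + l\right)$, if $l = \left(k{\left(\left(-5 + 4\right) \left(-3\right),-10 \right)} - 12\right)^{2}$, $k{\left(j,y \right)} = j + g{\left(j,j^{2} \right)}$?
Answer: $1476551791$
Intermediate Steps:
$g{\left(c,U \right)} = -9$ ($g{\left(c,U \right)} = \left(-1\right) 9 = -9$)
$k{\left(j,y \right)} = -9 + j$ ($k{\left(j,y \right)} = j - 9 = -9 + j$)
$l = 324$ ($l = \left(\left(-9 + \left(-5 + 4\right) \left(-3\right)\right) - 12\right)^{2} = \left(\left(-9 - -3\right) - 12\right)^{2} = \left(\left(-9 + 3\right) - 12\right)^{2} = \left(-6 - 12\right)^{2} = \left(-18\right)^{2} = 324$)
$\left(-2353 + 32136\right) \left(49253 + l\right) = \left(-2353 + 32136\right) \left(49253 + 324\right) = 29783 \cdot 49577 = 1476551791$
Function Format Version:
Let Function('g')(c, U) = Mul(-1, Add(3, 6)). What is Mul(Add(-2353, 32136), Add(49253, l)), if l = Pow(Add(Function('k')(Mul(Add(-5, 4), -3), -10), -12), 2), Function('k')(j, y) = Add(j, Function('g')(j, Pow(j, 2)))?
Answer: 1476551791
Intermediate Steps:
Function('g')(c, U) = -9 (Function('g')(c, U) = Mul(-1, 9) = -9)
Function('k')(j, y) = Add(-9, j) (Function('k')(j, y) = Add(j, -9) = Add(-9, j))
l = 324 (l = Pow(Add(Add(-9, Mul(Add(-5, 4), -3)), -12), 2) = Pow(Add(Add(-9, Mul(-1, -3)), -12), 2) = Pow(Add(Add(-9, 3), -12), 2) = Pow(Add(-6, -12), 2) = Pow(-18, 2) = 324)
Mul(Add(-2353, 32136), Add(49253, l)) = Mul(Add(-2353, 32136), Add(49253, 324)) = Mul(29783, 49577) = 1476551791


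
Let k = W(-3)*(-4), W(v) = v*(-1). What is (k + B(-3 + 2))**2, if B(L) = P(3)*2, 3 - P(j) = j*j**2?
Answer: 3600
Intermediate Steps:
P(j) = 3 - j**3 (P(j) = 3 - j*j**2 = 3 - j**3)
W(v) = -v
k = -12 (k = -1*(-3)*(-4) = 3*(-4) = -12)
B(L) = -48 (B(L) = (3 - 1*3**3)*2 = (3 - 1*27)*2 = (3 - 27)*2 = -24*2 = -48)
(k + B(-3 + 2))**2 = (-12 - 48)**2 = (-60)**2 = 3600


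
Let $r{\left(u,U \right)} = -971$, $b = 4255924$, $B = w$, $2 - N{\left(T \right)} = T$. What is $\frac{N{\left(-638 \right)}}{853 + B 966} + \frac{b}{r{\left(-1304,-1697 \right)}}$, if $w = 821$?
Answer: $- \frac{3378943423196}{770914769} \approx -4383.0$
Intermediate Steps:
$N{\left(T \right)} = 2 - T$
$B = 821$
$\frac{N{\left(-638 \right)}}{853 + B 966} + \frac{b}{r{\left(-1304,-1697 \right)}} = \frac{2 - -638}{853 + 821 \cdot 966} + \frac{4255924}{-971} = \frac{2 + 638}{853 + 793086} + 4255924 \left(- \frac{1}{971}\right) = \frac{640}{793939} - \frac{4255924}{971} = - \frac{3378943423196}{770914769}$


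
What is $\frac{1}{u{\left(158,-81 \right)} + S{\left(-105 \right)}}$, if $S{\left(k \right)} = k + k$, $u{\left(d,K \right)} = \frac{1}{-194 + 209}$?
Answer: $- \frac{15}{3149} \approx -0.0047634$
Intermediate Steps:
$u{\left(d,K \right)} = \frac{1}{15}$
$S{\left(k \right)} = 2 k$
$\frac{1}{u{\left(158,-81 \right)} + S{\left(-105 \right)}} = \frac{1}{\frac{1}{15} + 2 \left(-105\right)} = \frac{1}{\frac{1}{15} - 210} = \frac{1}{- \frac{3149}{15}} = - \frac{15}{3149}$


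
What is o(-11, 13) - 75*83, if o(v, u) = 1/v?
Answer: -68476/11 ≈ -6225.1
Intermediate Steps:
o(-11, 13) - 75*83 = 1/(-11) - 75*83 = -1/11 - 6225 = -68476/11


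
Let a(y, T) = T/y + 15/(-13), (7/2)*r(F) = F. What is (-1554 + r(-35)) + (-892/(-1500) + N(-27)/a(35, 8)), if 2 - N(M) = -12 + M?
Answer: -253818242/157875 ≈ -1607.7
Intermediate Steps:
N(M) = 14 - M (N(M) = 2 - (-12 + M) = 2 + (12 - M) = 14 - M)
r(F) = 2*F/7
a(y, T) = -15/13 + T/y (a(y, T) = T/y + 15*(-1/13) = T/y - 15/13 = -15/13 + T/y)
(-1554 + r(-35)) + (-892/(-1500) + N(-27)/a(35, 8)) = (-1554 + (2/7)*(-35)) + (-892/(-1500) + (14 - 1*(-27))/(-15/13 + 8/35)) = (-1554 - 10) + (-892*(-1/1500) + (14 + 27)/(-15/13 + 8*(1/35))) = -1564 + (223/375 + 41/(-15/13 + 8/35)) = -1564 + (223/375 + 41/(-421/455)) = -1564 + (223/375 + 41*(-455/421)) = -1564 + (223/375 - 18655/421) = -1564 - 6901742/157875 = -253818242/157875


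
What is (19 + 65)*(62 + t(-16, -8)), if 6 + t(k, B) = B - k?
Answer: 5376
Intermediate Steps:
t(k, B) = -6 + B - k (t(k, B) = -6 + (B - k) = -6 + B - k)
(19 + 65)*(62 + t(-16, -8)) = (19 + 65)*(62 + (-6 - 8 - 1*(-16))) = 84*(62 + (-6 - 8 + 16)) = 84*(62 + 2) = 84*64 = 5376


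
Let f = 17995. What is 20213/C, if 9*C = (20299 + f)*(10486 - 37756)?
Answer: -493/2830020 ≈ -0.00017420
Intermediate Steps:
C = -116030820 (C = ((20299 + 17995)*(10486 - 37756))/9 = (38294*(-27270))/9 = (⅑)*(-1044277380) = -116030820)
20213/C = 20213/(-116030820) = 20213*(-1/116030820) = -493/2830020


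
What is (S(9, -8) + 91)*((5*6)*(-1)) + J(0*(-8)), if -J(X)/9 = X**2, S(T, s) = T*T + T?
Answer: -5430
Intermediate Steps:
S(T, s) = T + T**2 (S(T, s) = T**2 + T = T + T**2)
J(X) = -9*X**2
(S(9, -8) + 91)*((5*6)*(-1)) + J(0*(-8)) = (9*(1 + 9) + 91)*((5*6)*(-1)) - 9*(0*(-8))**2 = (9*10 + 91)*(30*(-1)) - 9*0**2 = (90 + 91)*(-30) - 9*0 = 181*(-30) + 0 = -5430 + 0 = -5430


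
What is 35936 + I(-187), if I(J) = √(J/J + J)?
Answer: 35936 + I*√186 ≈ 35936.0 + 13.638*I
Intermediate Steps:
I(J) = √(1 + J)
35936 + I(-187) = 35936 + √(1 - 187) = 35936 + √(-186) = 35936 + I*√186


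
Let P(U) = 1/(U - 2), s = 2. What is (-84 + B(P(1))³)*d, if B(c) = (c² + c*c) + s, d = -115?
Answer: 2300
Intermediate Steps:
P(U) = 1/(-2 + U)
B(c) = 2 + 2*c² (B(c) = (c² + c*c) + 2 = (c² + c²) + 2 = 2*c² + 2 = 2 + 2*c²)
(-84 + B(P(1))³)*d = (-84 + (2 + 2*(1/(-2 + 1))²)³)*(-115) = (-84 + (2 + 2*(1/(-1))²)³)*(-115) = (-84 + (2 + 2*(-1)²)³)*(-115) = (-84 + (2 + 2*1)³)*(-115) = (-84 + (2 + 2)³)*(-115) = (-84 + 4³)*(-115) = (-84 + 64)*(-115) = -20*(-115) = 2300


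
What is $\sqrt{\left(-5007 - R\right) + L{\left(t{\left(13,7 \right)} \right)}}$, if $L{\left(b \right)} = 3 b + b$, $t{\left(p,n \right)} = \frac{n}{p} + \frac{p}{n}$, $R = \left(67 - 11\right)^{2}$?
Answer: $\frac{i \sqrt{67352831}}{91} \approx 90.185 i$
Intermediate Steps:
$R = 3136$ ($R = 56^{2} = 3136$)
$L{\left(b \right)} = 4 b$
$\sqrt{\left(-5007 - R\right) + L{\left(t{\left(13,7 \right)} \right)}} = \sqrt{\left(-5007 - 3136\right) + 4 \left(\frac{7}{13} + \frac{13}{7}\right)} = \sqrt{\left(-5007 - 3136\right) + 4 \left(7 \cdot \frac{1}{13} + 13 \cdot \frac{1}{7}\right)} = \sqrt{-8143 + 4 \left(\frac{7}{13} + \frac{13}{7}\right)} = \sqrt{-8143 + 4 \cdot \frac{218}{91}} = \sqrt{-8143 + \frac{872}{91}} = \sqrt{- \frac{740141}{91}} = \frac{i \sqrt{67352831}}{91}$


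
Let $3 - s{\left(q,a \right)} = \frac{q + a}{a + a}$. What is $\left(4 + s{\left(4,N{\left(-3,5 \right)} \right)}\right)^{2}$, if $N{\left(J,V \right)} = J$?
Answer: $\frac{1849}{36} \approx 51.361$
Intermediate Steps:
$s{\left(q,a \right)} = 3 - \frac{a + q}{2 a}$ ($s{\left(q,a \right)} = 3 - \frac{q + a}{a + a} = 3 - \frac{a + q}{2 a}$)
$\left(4 + s{\left(4,N{\left(-3,5 \right)} \right)}\right)^{2} = \left(4 + \frac{\left(-1\right) 4 + 5 \left(-3\right)}{2 \left(-3\right)}\right)^{2} = \left(4 + \frac{1}{2} \left(- \frac{1}{3}\right) \left(-4 - 15\right)\right)^{2} = \left(4 + \frac{1}{2} \left(- \frac{1}{3}\right) \left(-19\right)\right)^{2} = \left(4 + \frac{19}{6}\right)^{2} = \left(\frac{43}{6}\right)^{2} = \frac{1849}{36}$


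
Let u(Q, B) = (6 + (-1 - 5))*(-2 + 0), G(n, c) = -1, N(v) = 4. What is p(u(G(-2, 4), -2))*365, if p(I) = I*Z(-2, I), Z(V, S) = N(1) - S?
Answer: 0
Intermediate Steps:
Z(V, S) = 4 - S
u(Q, B) = 0 (u(Q, B) = (6 - 6)*(-2) = 0*(-2) = 0)
p(I) = I*(4 - I)
p(u(G(-2, 4), -2))*365 = (0*(4 - 1*0))*365 = (0*(4 + 0))*365 = (0*4)*365 = 0*365 = 0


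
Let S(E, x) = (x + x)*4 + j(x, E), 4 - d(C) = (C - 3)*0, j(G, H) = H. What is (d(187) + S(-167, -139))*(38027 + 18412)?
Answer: -71959725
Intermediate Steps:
d(C) = 4 (d(C) = 4 - (C - 3)*0 = 4 - (-3 + C)*0 = 4 - 1*0 = 4 + 0 = 4)
S(E, x) = E + 8*x (S(E, x) = (x + x)*4 + E = (2*x)*4 + E = 8*x + E = E + 8*x)
(d(187) + S(-167, -139))*(38027 + 18412) = (4 + (-167 + 8*(-139)))*(38027 + 18412) = (4 + (-167 - 1112))*56439 = (4 - 1279)*56439 = -1275*56439 = -71959725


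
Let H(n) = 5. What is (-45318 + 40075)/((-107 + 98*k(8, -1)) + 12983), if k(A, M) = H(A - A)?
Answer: -5243/13366 ≈ -0.39226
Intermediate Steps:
k(A, M) = 5
(-45318 + 40075)/((-107 + 98*k(8, -1)) + 12983) = (-45318 + 40075)/((-107 + 98*5) + 12983) = -5243/((-107 + 490) + 12983) = -5243/(383 + 12983) = -5243/13366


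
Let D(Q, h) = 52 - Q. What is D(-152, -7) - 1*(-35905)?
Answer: 36109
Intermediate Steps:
D(-152, -7) - 1*(-35905) = (52 - 1*(-152)) - 1*(-35905) = (52 + 152) + 35905 = 204 + 35905 = 36109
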